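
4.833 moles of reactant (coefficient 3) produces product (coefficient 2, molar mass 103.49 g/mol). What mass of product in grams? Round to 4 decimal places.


Use the coefficient ratio to convert reactant moles to product moles, then multiply by the product's molar mass.
moles_P = moles_R * (coeff_P / coeff_R) = 4.833 * (2/3) = 3.222
mass_P = moles_P * M_P = 3.222 * 103.49
mass_P = 333.44478 g, rounded to 4 dp:

333.4448 g


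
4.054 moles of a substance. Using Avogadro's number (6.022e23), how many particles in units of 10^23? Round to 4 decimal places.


N = n * NA, then divide by 1e23 for the requested units.
N / 1e23 = n * 6.022
N / 1e23 = 4.054 * 6.022
N / 1e23 = 24.413188, rounded to 4 dp:

24.4132


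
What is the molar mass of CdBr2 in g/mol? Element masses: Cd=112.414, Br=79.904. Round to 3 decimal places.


M = sum(count * atomic_mass) over atoms.
M = 1*112.414 + 2*79.904
M = 112.414 + 159.808
M = 272.222 g/mol, rounded to 3 dp:

272.222 g/mol


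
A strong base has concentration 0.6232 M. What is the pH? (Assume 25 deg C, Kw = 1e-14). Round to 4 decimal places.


A strong base dissociates completely, so [OH-] equals the given concentration.
pOH = -log10([OH-]) = -log10(0.6232) = 0.205373
pH = 14 - pOH = 14 - 0.205373
pH = 13.794627, rounded to 4 dp:

13.7946


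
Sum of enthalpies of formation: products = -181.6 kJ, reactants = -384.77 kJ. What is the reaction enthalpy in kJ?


dH_rxn = sum(dH_f products) - sum(dH_f reactants)
dH_rxn = -181.6 - (-384.77)
dH_rxn = 203.17 kJ:

203.17 kJ


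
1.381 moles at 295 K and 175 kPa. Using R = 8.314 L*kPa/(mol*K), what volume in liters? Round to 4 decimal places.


PV = nRT, solve for V = nRT / P.
nRT = 1.381 * 8.314 * 295 = 3387.082
V = 3387.082 / 175
V = 19.35475429 L, rounded to 4 dp:

19.3548 L


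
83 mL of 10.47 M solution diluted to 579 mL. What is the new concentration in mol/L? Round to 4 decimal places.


Dilution: M1*V1 = M2*V2, solve for M2.
M2 = M1*V1 / V2
M2 = 10.47 * 83 / 579
M2 = 869.01 / 579
M2 = 1.50088083 mol/L, rounded to 4 dp:

1.5009 mol/L


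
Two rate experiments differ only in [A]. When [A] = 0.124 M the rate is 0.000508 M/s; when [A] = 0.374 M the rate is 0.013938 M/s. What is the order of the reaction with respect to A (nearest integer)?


Rate is proportional to [A]^n, so rate2/rate1 = ([A]2/[A]1)^n. Take logs to solve for n.
rate2/rate1 = 0.013938 / 0.000508 = 27.437
[A]2/[A]1 = 0.374 / 0.124 = 3.0161
n = ln(27.437) / ln(3.0161) = 3.0
Nearest integer order:

3


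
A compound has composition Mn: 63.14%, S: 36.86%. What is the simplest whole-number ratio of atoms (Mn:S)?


Assume 100 g of compound, divide each mass% by atomic mass to get moles, then normalize by the smallest to get a raw atom ratio.
Moles per 100 g: Mn: 63.14/54.938 = 1.1493, S: 36.86/32.065 = 1.1495
Raw ratio (divide by min = 1.1493): Mn: 1.0, S: 1.0
Multiply by 1 to clear fractions: Mn: 1.0 ~= 1, S: 1.0 ~= 1
Reduce by GCD to get the simplest whole-number ratio:

1:1


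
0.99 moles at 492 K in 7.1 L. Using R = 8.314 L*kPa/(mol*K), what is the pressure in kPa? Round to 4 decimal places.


PV = nRT, solve for P = nRT / V.
nRT = 0.99 * 8.314 * 492 = 4049.5831
P = 4049.5831 / 7.1
P = 570.3638169 kPa, rounded to 4 dp:

570.3638 kPa


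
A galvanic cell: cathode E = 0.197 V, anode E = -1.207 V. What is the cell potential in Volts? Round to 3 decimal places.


Standard cell potential: E_cell = E_cathode - E_anode.
E_cell = 0.197 - (-1.207)
E_cell = 1.404 V, rounded to 3 dp:

1.404 V


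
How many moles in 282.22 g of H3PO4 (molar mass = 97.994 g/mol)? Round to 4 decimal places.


n = mass / M
n = 282.22 / 97.994
n = 2.87997224 mol, rounded to 4 dp:

2.8800 mol


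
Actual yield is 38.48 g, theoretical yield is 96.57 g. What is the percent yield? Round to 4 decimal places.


% yield = 100 * actual / theoretical
% yield = 100 * 38.48 / 96.57
% yield = 39.8467433 %, rounded to 4 dp:

39.8467 %


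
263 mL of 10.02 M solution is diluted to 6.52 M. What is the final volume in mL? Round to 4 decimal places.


Dilution: M1*V1 = M2*V2, solve for V2.
V2 = M1*V1 / M2
V2 = 10.02 * 263 / 6.52
V2 = 2635.26 / 6.52
V2 = 404.1809816 mL, rounded to 4 dp:

404.1810 mL


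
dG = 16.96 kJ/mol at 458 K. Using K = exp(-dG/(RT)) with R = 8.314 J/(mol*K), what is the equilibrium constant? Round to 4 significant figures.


dG is in kJ/mol; multiply by 1000 to match R in J/(mol*K).
RT = 8.314 * 458 = 3807.812 J/mol
exponent = -dG*1000 / (RT) = -(16.96*1000) / 3807.812 = -4.45400141
K = exp(-4.45400141)
K = 0.01163193, rounded to 4 significant figures:

0.01163


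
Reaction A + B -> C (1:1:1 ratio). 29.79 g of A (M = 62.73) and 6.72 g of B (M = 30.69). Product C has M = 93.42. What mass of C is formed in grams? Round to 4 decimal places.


Find moles of each reactant; the smaller value is the limiting reagent in a 1:1:1 reaction, so moles_C equals moles of the limiter.
n_A = mass_A / M_A = 29.79 / 62.73 = 0.474892 mol
n_B = mass_B / M_B = 6.72 / 30.69 = 0.218964 mol
Limiting reagent: B (smaller), n_limiting = 0.218964 mol
mass_C = n_limiting * M_C = 0.218964 * 93.42
mass_C = 20.45561688 g, rounded to 4 dp:

20.4556 g


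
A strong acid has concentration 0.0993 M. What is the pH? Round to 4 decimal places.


A strong acid dissociates completely, so [H+] equals the given concentration.
pH = -log10([H+]) = -log10(0.0993)
pH = 1.00305075, rounded to 4 dp:

1.0031


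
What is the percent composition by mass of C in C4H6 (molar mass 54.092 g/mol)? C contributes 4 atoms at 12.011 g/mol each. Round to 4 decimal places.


pct = 100 * (n_elem * M_elem) / M_total
mass_contribution = 4 * 12.011 = 48.044 g/mol
pct = 100 * 48.044 / 54.092
pct = 88.81904903 %, rounded to 4 dp:

88.8190 %


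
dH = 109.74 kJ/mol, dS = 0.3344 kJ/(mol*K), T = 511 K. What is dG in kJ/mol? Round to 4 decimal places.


Gibbs: dG = dH - T*dS (consistent units, dS already in kJ/(mol*K)).
T*dS = 511 * 0.3344 = 170.8784
dG = 109.74 - (170.8784)
dG = -61.1384 kJ/mol, rounded to 4 dp:

-61.1384 kJ/mol


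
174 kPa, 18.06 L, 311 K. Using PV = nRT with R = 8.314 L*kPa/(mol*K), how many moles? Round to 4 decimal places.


PV = nRT, solve for n = PV / (RT).
PV = 174 * 18.06 = 3142.44
RT = 8.314 * 311 = 2585.654
n = 3142.44 / 2585.654
n = 1.21533662 mol, rounded to 4 dp:

1.2153 mol


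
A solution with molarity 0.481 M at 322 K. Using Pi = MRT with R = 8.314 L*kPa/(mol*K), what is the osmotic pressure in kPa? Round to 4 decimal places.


Osmotic pressure (van't Hoff): Pi = M*R*T.
RT = 8.314 * 322 = 2677.108
Pi = 0.481 * 2677.108
Pi = 1287.688948 kPa, rounded to 4 dp:

1287.6889 kPa


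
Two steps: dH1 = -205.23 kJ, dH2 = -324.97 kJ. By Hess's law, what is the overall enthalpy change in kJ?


Hess's law: enthalpy is a state function, so add the step enthalpies.
dH_total = dH1 + dH2 = -205.23 + (-324.97)
dH_total = -530.2 kJ:

-530.20 kJ


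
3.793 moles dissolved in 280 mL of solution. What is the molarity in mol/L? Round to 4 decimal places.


Convert volume to liters: V_L = V_mL / 1000.
V_L = 280 / 1000 = 0.28 L
M = n / V_L = 3.793 / 0.28
M = 13.54642857 mol/L, rounded to 4 dp:

13.5464 mol/L


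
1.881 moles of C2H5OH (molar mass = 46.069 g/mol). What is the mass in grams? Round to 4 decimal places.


mass = n * M
mass = 1.881 * 46.069
mass = 86.655789 g, rounded to 4 dp:

86.6558 g


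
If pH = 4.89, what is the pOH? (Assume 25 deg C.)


At 25 deg C, pH + pOH = 14.
pOH = 14 - pH = 14 - 4.89
pOH = 9.11:

9.11


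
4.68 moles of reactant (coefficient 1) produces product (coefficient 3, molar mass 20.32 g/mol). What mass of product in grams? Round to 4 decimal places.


Use the coefficient ratio to convert reactant moles to product moles, then multiply by the product's molar mass.
moles_P = moles_R * (coeff_P / coeff_R) = 4.68 * (3/1) = 14.04
mass_P = moles_P * M_P = 14.04 * 20.32
mass_P = 285.2928 g, rounded to 4 dp:

285.2928 g


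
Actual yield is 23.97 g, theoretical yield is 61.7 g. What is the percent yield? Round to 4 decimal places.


% yield = 100 * actual / theoretical
% yield = 100 * 23.97 / 61.7
% yield = 38.84927066 %, rounded to 4 dp:

38.8493 %


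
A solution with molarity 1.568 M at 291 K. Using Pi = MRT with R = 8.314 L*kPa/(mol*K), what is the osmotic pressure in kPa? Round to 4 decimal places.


Osmotic pressure (van't Hoff): Pi = M*R*T.
RT = 8.314 * 291 = 2419.374
Pi = 1.568 * 2419.374
Pi = 3793.578432 kPa, rounded to 4 dp:

3793.5784 kPa


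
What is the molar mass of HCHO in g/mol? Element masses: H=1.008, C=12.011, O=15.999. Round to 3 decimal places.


M = sum(count * atomic_mass) over atoms.
M = 2*1.008 + 1*12.011 + 1*15.999
M = 2.016 + 12.011 + 15.999
M = 30.026 g/mol, rounded to 3 dp:

30.026 g/mol


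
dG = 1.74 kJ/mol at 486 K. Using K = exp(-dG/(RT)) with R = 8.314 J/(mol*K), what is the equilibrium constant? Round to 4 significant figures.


dG is in kJ/mol; multiply by 1000 to match R in J/(mol*K).
RT = 8.314 * 486 = 4040.604 J/mol
exponent = -dG*1000 / (RT) = -(1.74*1000) / 4040.604 = -0.43062869
K = exp(-0.43062869)
K = 0.65010025, rounded to 4 significant figures:

0.6501


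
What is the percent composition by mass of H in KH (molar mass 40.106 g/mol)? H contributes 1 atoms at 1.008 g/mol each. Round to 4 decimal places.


pct = 100 * (n_elem * M_elem) / M_total
mass_contribution = 1 * 1.008 = 1.008 g/mol
pct = 100 * 1.008 / 40.106
pct = 2.51333965 %, rounded to 4 dp:

2.5133 %


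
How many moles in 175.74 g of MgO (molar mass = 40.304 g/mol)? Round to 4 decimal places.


n = mass / M
n = 175.74 / 40.304
n = 4.36036125 mol, rounded to 4 dp:

4.3604 mol


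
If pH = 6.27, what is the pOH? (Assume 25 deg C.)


At 25 deg C, pH + pOH = 14.
pOH = 14 - pH = 14 - 6.27
pOH = 7.73:

7.73


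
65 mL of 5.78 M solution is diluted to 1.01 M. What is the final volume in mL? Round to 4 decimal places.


Dilution: M1*V1 = M2*V2, solve for V2.
V2 = M1*V1 / M2
V2 = 5.78 * 65 / 1.01
V2 = 375.7 / 1.01
V2 = 371.98019802 mL, rounded to 4 dp:

371.9802 mL


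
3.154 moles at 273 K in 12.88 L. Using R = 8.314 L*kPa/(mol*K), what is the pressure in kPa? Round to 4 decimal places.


PV = nRT, solve for P = nRT / V.
nRT = 3.154 * 8.314 * 273 = 7158.7032
P = 7158.7032 / 12.88
P = 555.79993789 kPa, rounded to 4 dp:

555.7999 kPa


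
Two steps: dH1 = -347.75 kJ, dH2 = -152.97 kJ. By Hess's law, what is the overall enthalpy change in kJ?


Hess's law: enthalpy is a state function, so add the step enthalpies.
dH_total = dH1 + dH2 = -347.75 + (-152.97)
dH_total = -500.72 kJ:

-500.72 kJ


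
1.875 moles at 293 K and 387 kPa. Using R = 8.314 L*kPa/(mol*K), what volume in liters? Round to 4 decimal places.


PV = nRT, solve for V = nRT / P.
nRT = 1.875 * 8.314 * 293 = 4567.5037
V = 4567.5037 / 387
V = 11.80233514 L, rounded to 4 dp:

11.8023 L


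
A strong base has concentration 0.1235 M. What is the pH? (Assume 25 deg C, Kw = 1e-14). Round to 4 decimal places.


A strong base dissociates completely, so [OH-] equals the given concentration.
pOH = -log10([OH-]) = -log10(0.1235) = 0.908333
pH = 14 - pOH = 14 - 0.908333
pH = 13.091667, rounded to 4 dp:

13.0917


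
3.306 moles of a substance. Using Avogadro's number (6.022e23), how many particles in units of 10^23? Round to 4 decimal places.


N = n * NA, then divide by 1e23 for the requested units.
N / 1e23 = n * 6.022
N / 1e23 = 3.306 * 6.022
N / 1e23 = 19.908732, rounded to 4 dp:

19.9087


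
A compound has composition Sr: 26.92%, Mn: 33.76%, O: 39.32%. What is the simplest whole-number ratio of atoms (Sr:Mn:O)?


Assume 100 g of compound, divide each mass% by atomic mass to get moles, then normalize by the smallest to get a raw atom ratio.
Moles per 100 g: Sr: 26.92/87.62 = 0.3072, Mn: 33.76/54.938 = 0.6145, O: 39.32/15.999 = 2.4577
Raw ratio (divide by min = 0.3072): Sr: 1.0, Mn: 2.0, O: 7.999
Multiply by 1 to clear fractions: Sr: 1.0 ~= 1, Mn: 2.0 ~= 2, O: 7.999 ~= 8
Reduce by GCD to get the simplest whole-number ratio:

1:2:8


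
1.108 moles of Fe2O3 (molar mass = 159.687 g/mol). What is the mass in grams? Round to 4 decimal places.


mass = n * M
mass = 1.108 * 159.687
mass = 176.933196 g, rounded to 4 dp:

176.9332 g


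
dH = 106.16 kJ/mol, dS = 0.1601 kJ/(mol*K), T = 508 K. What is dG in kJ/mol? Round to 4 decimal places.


Gibbs: dG = dH - T*dS (consistent units, dS already in kJ/(mol*K)).
T*dS = 508 * 0.1601 = 81.3308
dG = 106.16 - (81.3308)
dG = 24.8292 kJ/mol, rounded to 4 dp:

24.8292 kJ/mol


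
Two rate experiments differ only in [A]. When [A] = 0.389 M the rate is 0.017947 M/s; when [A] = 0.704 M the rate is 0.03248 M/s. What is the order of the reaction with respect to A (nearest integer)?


Rate is proportional to [A]^n, so rate2/rate1 = ([A]2/[A]1)^n. Take logs to solve for n.
rate2/rate1 = 0.03248 / 0.017947 = 1.8098
[A]2/[A]1 = 0.704 / 0.389 = 1.8098
n = ln(1.8098) / ln(1.8098) = 1.0
Nearest integer order:

1


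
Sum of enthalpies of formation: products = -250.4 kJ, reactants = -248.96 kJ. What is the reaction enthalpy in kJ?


dH_rxn = sum(dH_f products) - sum(dH_f reactants)
dH_rxn = -250.4 - (-248.96)
dH_rxn = -1.44 kJ:

-1.44 kJ


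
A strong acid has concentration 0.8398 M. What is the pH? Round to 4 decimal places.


A strong acid dissociates completely, so [H+] equals the given concentration.
pH = -log10([H+]) = -log10(0.8398)
pH = 0.07582413, rounded to 4 dp:

0.0758


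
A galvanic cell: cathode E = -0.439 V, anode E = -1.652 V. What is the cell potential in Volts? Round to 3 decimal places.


Standard cell potential: E_cell = E_cathode - E_anode.
E_cell = -0.439 - (-1.652)
E_cell = 1.213 V, rounded to 3 dp:

1.213 V


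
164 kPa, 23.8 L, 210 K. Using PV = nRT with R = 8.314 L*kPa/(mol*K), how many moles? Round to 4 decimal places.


PV = nRT, solve for n = PV / (RT).
PV = 164 * 23.8 = 3903.2
RT = 8.314 * 210 = 1745.94
n = 3903.2 / 1745.94
n = 2.23558656 mol, rounded to 4 dp:

2.2356 mol


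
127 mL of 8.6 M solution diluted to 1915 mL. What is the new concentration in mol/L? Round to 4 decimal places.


Dilution: M1*V1 = M2*V2, solve for M2.
M2 = M1*V1 / V2
M2 = 8.6 * 127 / 1915
M2 = 1092.2 / 1915
M2 = 0.57033943 mol/L, rounded to 4 dp:

0.5703 mol/L


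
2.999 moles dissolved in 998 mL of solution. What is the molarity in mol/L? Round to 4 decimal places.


Convert volume to liters: V_L = V_mL / 1000.
V_L = 998 / 1000 = 0.998 L
M = n / V_L = 2.999 / 0.998
M = 3.00501002 mol/L, rounded to 4 dp:

3.0050 mol/L


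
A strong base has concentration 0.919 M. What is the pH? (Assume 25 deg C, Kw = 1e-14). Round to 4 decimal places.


A strong base dissociates completely, so [OH-] equals the given concentration.
pOH = -log10([OH-]) = -log10(0.919) = 0.036684
pH = 14 - pOH = 14 - 0.036684
pH = 13.963316, rounded to 4 dp:

13.9633


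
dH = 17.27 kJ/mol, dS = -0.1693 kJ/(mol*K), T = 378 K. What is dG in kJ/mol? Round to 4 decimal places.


Gibbs: dG = dH - T*dS (consistent units, dS already in kJ/(mol*K)).
T*dS = 378 * -0.1693 = -63.9954
dG = 17.27 - (-63.9954)
dG = 81.2654 kJ/mol, rounded to 4 dp:

81.2654 kJ/mol


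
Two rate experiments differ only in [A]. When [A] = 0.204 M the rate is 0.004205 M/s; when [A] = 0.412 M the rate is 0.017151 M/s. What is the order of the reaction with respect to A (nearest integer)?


Rate is proportional to [A]^n, so rate2/rate1 = ([A]2/[A]1)^n. Take logs to solve for n.
rate2/rate1 = 0.017151 / 0.004205 = 4.0787
[A]2/[A]1 = 0.412 / 0.204 = 2.0196
n = ln(4.0787) / ln(2.0196) = 2.0
Nearest integer order:

2


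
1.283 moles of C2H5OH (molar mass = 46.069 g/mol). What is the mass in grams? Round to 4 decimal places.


mass = n * M
mass = 1.283 * 46.069
mass = 59.106527 g, rounded to 4 dp:

59.1065 g


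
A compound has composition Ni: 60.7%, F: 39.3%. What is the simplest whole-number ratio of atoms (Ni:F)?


Assume 100 g of compound, divide each mass% by atomic mass to get moles, then normalize by the smallest to get a raw atom ratio.
Moles per 100 g: Ni: 60.7/58.693 = 1.0342, F: 39.3/18.998 = 2.0686
Raw ratio (divide by min = 1.0342): Ni: 1.0, F: 2.0
Multiply by 1 to clear fractions: Ni: 1.0 ~= 1, F: 2.0 ~= 2
Reduce by GCD to get the simplest whole-number ratio:

1:2


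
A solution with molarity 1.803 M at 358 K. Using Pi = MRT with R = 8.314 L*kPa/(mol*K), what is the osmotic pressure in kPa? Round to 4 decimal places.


Osmotic pressure (van't Hoff): Pi = M*R*T.
RT = 8.314 * 358 = 2976.412
Pi = 1.803 * 2976.412
Pi = 5366.470836 kPa, rounded to 4 dp:

5366.4708 kPa


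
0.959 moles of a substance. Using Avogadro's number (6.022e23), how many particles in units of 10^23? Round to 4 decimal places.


N = n * NA, then divide by 1e23 for the requested units.
N / 1e23 = n * 6.022
N / 1e23 = 0.959 * 6.022
N / 1e23 = 5.775098, rounded to 4 dp:

5.7751


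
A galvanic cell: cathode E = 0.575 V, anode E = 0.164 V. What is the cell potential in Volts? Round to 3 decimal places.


Standard cell potential: E_cell = E_cathode - E_anode.
E_cell = 0.575 - (0.164)
E_cell = 0.411 V, rounded to 3 dp:

0.411 V


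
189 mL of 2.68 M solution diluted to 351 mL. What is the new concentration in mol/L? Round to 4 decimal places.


Dilution: M1*V1 = M2*V2, solve for M2.
M2 = M1*V1 / V2
M2 = 2.68 * 189 / 351
M2 = 506.52 / 351
M2 = 1.44307692 mol/L, rounded to 4 dp:

1.4431 mol/L


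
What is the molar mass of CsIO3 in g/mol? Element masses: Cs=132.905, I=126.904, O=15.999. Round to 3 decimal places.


M = sum(count * atomic_mass) over atoms.
M = 1*132.905 + 1*126.904 + 3*15.999
M = 132.905 + 126.904 + 47.997
M = 307.806 g/mol, rounded to 3 dp:

307.806 g/mol


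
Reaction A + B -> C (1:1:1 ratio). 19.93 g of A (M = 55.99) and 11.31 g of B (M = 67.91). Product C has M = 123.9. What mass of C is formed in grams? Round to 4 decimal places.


Find moles of each reactant; the smaller value is the limiting reagent in a 1:1:1 reaction, so moles_C equals moles of the limiter.
n_A = mass_A / M_A = 19.93 / 55.99 = 0.355956 mol
n_B = mass_B / M_B = 11.31 / 67.91 = 0.166544 mol
Limiting reagent: B (smaller), n_limiting = 0.166544 mol
mass_C = n_limiting * M_C = 0.166544 * 123.9
mass_C = 20.6348016 g, rounded to 4 dp:

20.6348 g


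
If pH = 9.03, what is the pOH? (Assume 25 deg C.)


At 25 deg C, pH + pOH = 14.
pOH = 14 - pH = 14 - 9.03
pOH = 4.97:

4.97


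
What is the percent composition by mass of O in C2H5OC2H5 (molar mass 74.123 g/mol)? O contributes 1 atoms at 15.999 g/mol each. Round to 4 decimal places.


pct = 100 * (n_elem * M_elem) / M_total
mass_contribution = 1 * 15.999 = 15.999 g/mol
pct = 100 * 15.999 / 74.123
pct = 21.58439351 %, rounded to 4 dp:

21.5844 %


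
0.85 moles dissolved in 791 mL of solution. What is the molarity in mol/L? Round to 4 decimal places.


Convert volume to liters: V_L = V_mL / 1000.
V_L = 791 / 1000 = 0.791 L
M = n / V_L = 0.85 / 0.791
M = 1.07458913 mol/L, rounded to 4 dp:

1.0746 mol/L


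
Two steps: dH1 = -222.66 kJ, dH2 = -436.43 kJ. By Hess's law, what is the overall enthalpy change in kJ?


Hess's law: enthalpy is a state function, so add the step enthalpies.
dH_total = dH1 + dH2 = -222.66 + (-436.43)
dH_total = -659.09 kJ:

-659.09 kJ


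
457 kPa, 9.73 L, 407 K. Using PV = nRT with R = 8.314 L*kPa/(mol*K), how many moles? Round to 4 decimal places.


PV = nRT, solve for n = PV / (RT).
PV = 457 * 9.73 = 4446.61
RT = 8.314 * 407 = 3383.798
n = 4446.61 / 3383.798
n = 1.31408849 mol, rounded to 4 dp:

1.3141 mol


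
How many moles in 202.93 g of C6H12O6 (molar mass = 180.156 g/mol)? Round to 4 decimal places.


n = mass / M
n = 202.93 / 180.156
n = 1.12641266 mol, rounded to 4 dp:

1.1264 mol


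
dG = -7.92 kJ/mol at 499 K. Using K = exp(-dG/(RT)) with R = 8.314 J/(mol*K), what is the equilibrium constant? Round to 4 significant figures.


dG is in kJ/mol; multiply by 1000 to match R in J/(mol*K).
RT = 8.314 * 499 = 4148.686 J/mol
exponent = -dG*1000 / (RT) = -(-7.92*1000) / 4148.686 = 1.90903819
K = exp(1.90903819)
K = 6.7465967, rounded to 4 significant figures:

6.747


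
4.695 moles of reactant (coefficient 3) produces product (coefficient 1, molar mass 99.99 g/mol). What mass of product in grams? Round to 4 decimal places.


Use the coefficient ratio to convert reactant moles to product moles, then multiply by the product's molar mass.
moles_P = moles_R * (coeff_P / coeff_R) = 4.695 * (1/3) = 1.565
mass_P = moles_P * M_P = 1.565 * 99.99
mass_P = 156.48435 g, rounded to 4 dp:

156.4844 g


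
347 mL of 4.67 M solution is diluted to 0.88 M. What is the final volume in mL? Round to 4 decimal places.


Dilution: M1*V1 = M2*V2, solve for V2.
V2 = M1*V1 / M2
V2 = 4.67 * 347 / 0.88
V2 = 1620.49 / 0.88
V2 = 1841.46590909 mL, rounded to 4 dp:

1841.4659 mL


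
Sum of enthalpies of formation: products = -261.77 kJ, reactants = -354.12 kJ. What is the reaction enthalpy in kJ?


dH_rxn = sum(dH_f products) - sum(dH_f reactants)
dH_rxn = -261.77 - (-354.12)
dH_rxn = 92.35 kJ:

92.35 kJ


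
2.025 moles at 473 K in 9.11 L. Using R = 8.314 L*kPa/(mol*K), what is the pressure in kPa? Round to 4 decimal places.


PV = nRT, solve for P = nRT / V.
nRT = 2.025 * 8.314 * 473 = 7963.3571
P = 7963.3571 / 9.11
P = 874.13360044 kPa, rounded to 4 dp:

874.1336 kPa


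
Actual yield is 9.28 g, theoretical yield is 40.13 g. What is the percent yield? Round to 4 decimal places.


% yield = 100 * actual / theoretical
% yield = 100 * 9.28 / 40.13
% yield = 23.12484426 %, rounded to 4 dp:

23.1248 %


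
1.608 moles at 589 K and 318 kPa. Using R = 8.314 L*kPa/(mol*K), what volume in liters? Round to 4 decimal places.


PV = nRT, solve for V = nRT / P.
nRT = 1.608 * 8.314 * 589 = 7874.2892
V = 7874.2892 / 318
V = 24.76191572 L, rounded to 4 dp:

24.7619 L


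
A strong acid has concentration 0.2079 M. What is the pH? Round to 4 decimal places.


A strong acid dissociates completely, so [H+] equals the given concentration.
pH = -log10([H+]) = -log10(0.2079)
pH = 0.68214551, rounded to 4 dp:

0.6821


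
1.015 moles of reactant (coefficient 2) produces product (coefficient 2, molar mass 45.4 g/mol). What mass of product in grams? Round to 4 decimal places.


Use the coefficient ratio to convert reactant moles to product moles, then multiply by the product's molar mass.
moles_P = moles_R * (coeff_P / coeff_R) = 1.015 * (2/2) = 1.015
mass_P = moles_P * M_P = 1.015 * 45.4
mass_P = 46.081 g, rounded to 4 dp:

46.0810 g


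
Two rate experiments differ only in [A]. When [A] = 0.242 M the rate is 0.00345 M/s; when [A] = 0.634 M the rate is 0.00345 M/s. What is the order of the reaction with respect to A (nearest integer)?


Rate is proportional to [A]^n, so rate2/rate1 = ([A]2/[A]1)^n. Take logs to solve for n.
rate2/rate1 = 0.00345 / 0.00345 = 1.0
[A]2/[A]1 = 0.634 / 0.242 = 2.6198
n = ln(1.0) / ln(2.6198) = 0.0
Nearest integer order:

0


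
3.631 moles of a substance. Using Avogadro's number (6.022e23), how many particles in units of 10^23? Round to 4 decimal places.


N = n * NA, then divide by 1e23 for the requested units.
N / 1e23 = n * 6.022
N / 1e23 = 3.631 * 6.022
N / 1e23 = 21.865882, rounded to 4 dp:

21.8659


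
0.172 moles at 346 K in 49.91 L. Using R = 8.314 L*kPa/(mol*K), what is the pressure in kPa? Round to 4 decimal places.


PV = nRT, solve for P = nRT / V.
nRT = 0.172 * 8.314 * 346 = 494.7828
P = 494.7828 / 49.91
P = 9.9135003 kPa, rounded to 4 dp:

9.9135 kPa


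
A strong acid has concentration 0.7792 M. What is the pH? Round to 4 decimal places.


A strong acid dissociates completely, so [H+] equals the given concentration.
pH = -log10([H+]) = -log10(0.7792)
pH = 0.10835106, rounded to 4 dp:

0.1084


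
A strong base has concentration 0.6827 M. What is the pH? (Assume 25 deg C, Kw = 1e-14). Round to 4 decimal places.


A strong base dissociates completely, so [OH-] equals the given concentration.
pOH = -log10([OH-]) = -log10(0.6827) = 0.16577
pH = 14 - pOH = 14 - 0.16577
pH = 13.83423, rounded to 4 dp:

13.8342


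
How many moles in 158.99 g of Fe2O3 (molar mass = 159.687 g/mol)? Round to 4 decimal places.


n = mass / M
n = 158.99 / 159.687
n = 0.99563521 mol, rounded to 4 dp:

0.9956 mol


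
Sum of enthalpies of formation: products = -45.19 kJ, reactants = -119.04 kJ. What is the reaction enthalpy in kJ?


dH_rxn = sum(dH_f products) - sum(dH_f reactants)
dH_rxn = -45.19 - (-119.04)
dH_rxn = 73.85 kJ:

73.85 kJ


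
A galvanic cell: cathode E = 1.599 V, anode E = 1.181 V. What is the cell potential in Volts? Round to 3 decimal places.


Standard cell potential: E_cell = E_cathode - E_anode.
E_cell = 1.599 - (1.181)
E_cell = 0.418 V, rounded to 3 dp:

0.418 V


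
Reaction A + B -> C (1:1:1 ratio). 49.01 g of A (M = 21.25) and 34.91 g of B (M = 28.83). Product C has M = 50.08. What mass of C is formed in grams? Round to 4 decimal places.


Find moles of each reactant; the smaller value is the limiting reagent in a 1:1:1 reaction, so moles_C equals moles of the limiter.
n_A = mass_A / M_A = 49.01 / 21.25 = 2.306353 mol
n_B = mass_B / M_B = 34.91 / 28.83 = 1.210891 mol
Limiting reagent: B (smaller), n_limiting = 1.210891 mol
mass_C = n_limiting * M_C = 1.210891 * 50.08
mass_C = 60.64142128 g, rounded to 4 dp:

60.6414 g


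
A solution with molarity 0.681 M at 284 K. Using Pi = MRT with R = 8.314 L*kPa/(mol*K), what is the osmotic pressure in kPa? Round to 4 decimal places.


Osmotic pressure (van't Hoff): Pi = M*R*T.
RT = 8.314 * 284 = 2361.176
Pi = 0.681 * 2361.176
Pi = 1607.960856 kPa, rounded to 4 dp:

1607.9609 kPa


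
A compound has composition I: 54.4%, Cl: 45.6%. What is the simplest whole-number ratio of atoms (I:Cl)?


Assume 100 g of compound, divide each mass% by atomic mass to get moles, then normalize by the smallest to get a raw atom ratio.
Moles per 100 g: I: 54.4/126.904 = 0.4287, Cl: 45.6/35.453 = 1.2862
Raw ratio (divide by min = 0.4287): I: 1.0, Cl: 3.0
Multiply by 1 to clear fractions: I: 1.0 ~= 1, Cl: 3.0 ~= 3
Reduce by GCD to get the simplest whole-number ratio:

1:3


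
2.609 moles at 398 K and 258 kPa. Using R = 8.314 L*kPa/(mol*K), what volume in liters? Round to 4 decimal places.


PV = nRT, solve for V = nRT / P.
nRT = 2.609 * 8.314 * 398 = 8633.1079
V = 8633.1079 / 258
V = 33.46165853 L, rounded to 4 dp:

33.4617 L


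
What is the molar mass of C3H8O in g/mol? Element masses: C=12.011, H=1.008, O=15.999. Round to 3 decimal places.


M = sum(count * atomic_mass) over atoms.
M = 3*12.011 + 8*1.008 + 1*15.999
M = 36.033 + 8.064 + 15.999
M = 60.096 g/mol, rounded to 3 dp:

60.096 g/mol


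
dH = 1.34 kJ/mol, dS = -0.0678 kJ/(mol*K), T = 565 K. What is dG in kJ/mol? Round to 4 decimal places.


Gibbs: dG = dH - T*dS (consistent units, dS already in kJ/(mol*K)).
T*dS = 565 * -0.0678 = -38.307
dG = 1.34 - (-38.307)
dG = 39.647 kJ/mol, rounded to 4 dp:

39.6470 kJ/mol


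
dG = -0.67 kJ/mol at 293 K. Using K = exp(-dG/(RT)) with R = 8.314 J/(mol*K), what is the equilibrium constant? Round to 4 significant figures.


dG is in kJ/mol; multiply by 1000 to match R in J/(mol*K).
RT = 8.314 * 293 = 2436.002 J/mol
exponent = -dG*1000 / (RT) = -(-0.67*1000) / 2436.002 = 0.27504083
K = exp(0.27504083)
K = 1.3165844, rounded to 4 significant figures:

1.317


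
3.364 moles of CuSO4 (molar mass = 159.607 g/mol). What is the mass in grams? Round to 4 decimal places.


mass = n * M
mass = 3.364 * 159.607
mass = 536.917948 g, rounded to 4 dp:

536.9179 g


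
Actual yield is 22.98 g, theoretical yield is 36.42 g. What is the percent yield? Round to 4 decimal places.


% yield = 100 * actual / theoretical
% yield = 100 * 22.98 / 36.42
% yield = 63.09719934 %, rounded to 4 dp:

63.0972 %


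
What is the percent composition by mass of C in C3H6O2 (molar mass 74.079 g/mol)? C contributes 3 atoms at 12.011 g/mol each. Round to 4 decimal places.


pct = 100 * (n_elem * M_elem) / M_total
mass_contribution = 3 * 12.011 = 36.033 g/mol
pct = 100 * 36.033 / 74.079
pct = 48.64131535 %, rounded to 4 dp:

48.6413 %


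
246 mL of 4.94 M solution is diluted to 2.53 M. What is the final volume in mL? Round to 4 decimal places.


Dilution: M1*V1 = M2*V2, solve for V2.
V2 = M1*V1 / M2
V2 = 4.94 * 246 / 2.53
V2 = 1215.24 / 2.53
V2 = 480.33201581 mL, rounded to 4 dp:

480.3320 mL


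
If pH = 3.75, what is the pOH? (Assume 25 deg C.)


At 25 deg C, pH + pOH = 14.
pOH = 14 - pH = 14 - 3.75
pOH = 10.25:

10.25


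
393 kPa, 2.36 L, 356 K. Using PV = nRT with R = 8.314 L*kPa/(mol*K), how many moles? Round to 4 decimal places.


PV = nRT, solve for n = PV / (RT).
PV = 393 * 2.36 = 927.48
RT = 8.314 * 356 = 2959.784
n = 927.48 / 2959.784
n = 0.3133607 mol, rounded to 4 dp:

0.3134 mol


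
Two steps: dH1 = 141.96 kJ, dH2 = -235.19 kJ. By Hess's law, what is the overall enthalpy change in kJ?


Hess's law: enthalpy is a state function, so add the step enthalpies.
dH_total = dH1 + dH2 = 141.96 + (-235.19)
dH_total = -93.23 kJ:

-93.23 kJ


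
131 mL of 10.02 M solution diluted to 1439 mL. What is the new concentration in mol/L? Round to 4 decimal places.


Dilution: M1*V1 = M2*V2, solve for M2.
M2 = M1*V1 / V2
M2 = 10.02 * 131 / 1439
M2 = 1312.62 / 1439
M2 = 0.91217512 mol/L, rounded to 4 dp:

0.9122 mol/L


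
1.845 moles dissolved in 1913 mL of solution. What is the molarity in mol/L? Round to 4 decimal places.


Convert volume to liters: V_L = V_mL / 1000.
V_L = 1913 / 1000 = 1.913 L
M = n / V_L = 1.845 / 1.913
M = 0.96445374 mol/L, rounded to 4 dp:

0.9645 mol/L


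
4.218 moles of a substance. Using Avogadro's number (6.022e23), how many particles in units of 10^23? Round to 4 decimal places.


N = n * NA, then divide by 1e23 for the requested units.
N / 1e23 = n * 6.022
N / 1e23 = 4.218 * 6.022
N / 1e23 = 25.400796, rounded to 4 dp:

25.4008


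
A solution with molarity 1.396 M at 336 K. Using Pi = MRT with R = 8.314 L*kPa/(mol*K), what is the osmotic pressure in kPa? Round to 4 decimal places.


Osmotic pressure (van't Hoff): Pi = M*R*T.
RT = 8.314 * 336 = 2793.504
Pi = 1.396 * 2793.504
Pi = 3899.731584 kPa, rounded to 4 dp:

3899.7316 kPa


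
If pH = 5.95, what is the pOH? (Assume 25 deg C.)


At 25 deg C, pH + pOH = 14.
pOH = 14 - pH = 14 - 5.95
pOH = 8.05:

8.05


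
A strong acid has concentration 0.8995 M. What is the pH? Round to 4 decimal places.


A strong acid dissociates completely, so [H+] equals the given concentration.
pH = -log10([H+]) = -log10(0.8995)
pH = 0.04599883, rounded to 4 dp:

0.0460


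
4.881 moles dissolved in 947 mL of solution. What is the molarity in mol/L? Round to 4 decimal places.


Convert volume to liters: V_L = V_mL / 1000.
V_L = 947 / 1000 = 0.947 L
M = n / V_L = 4.881 / 0.947
M = 5.15417107 mol/L, rounded to 4 dp:

5.1542 mol/L


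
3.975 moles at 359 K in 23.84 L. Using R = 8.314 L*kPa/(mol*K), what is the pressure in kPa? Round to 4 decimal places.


PV = nRT, solve for P = nRT / V.
nRT = 3.975 * 8.314 * 359 = 11864.2859
P = 11864.2859 / 23.84
P = 497.66299916 kPa, rounded to 4 dp:

497.6630 kPa


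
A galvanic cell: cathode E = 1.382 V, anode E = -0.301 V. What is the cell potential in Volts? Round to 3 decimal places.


Standard cell potential: E_cell = E_cathode - E_anode.
E_cell = 1.382 - (-0.301)
E_cell = 1.683 V, rounded to 3 dp:

1.683 V


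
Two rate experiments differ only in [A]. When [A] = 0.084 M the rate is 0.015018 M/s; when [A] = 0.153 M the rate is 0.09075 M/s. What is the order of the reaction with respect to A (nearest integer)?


Rate is proportional to [A]^n, so rate2/rate1 = ([A]2/[A]1)^n. Take logs to solve for n.
rate2/rate1 = 0.09075 / 0.015018 = 6.0427
[A]2/[A]1 = 0.153 / 0.084 = 1.8214
n = ln(6.0427) / ln(1.8214) = 3.0
Nearest integer order:

3


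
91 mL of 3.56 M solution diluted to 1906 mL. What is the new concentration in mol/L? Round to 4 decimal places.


Dilution: M1*V1 = M2*V2, solve for M2.
M2 = M1*V1 / V2
M2 = 3.56 * 91 / 1906
M2 = 323.96 / 1906
M2 = 0.16996852 mol/L, rounded to 4 dp:

0.1700 mol/L


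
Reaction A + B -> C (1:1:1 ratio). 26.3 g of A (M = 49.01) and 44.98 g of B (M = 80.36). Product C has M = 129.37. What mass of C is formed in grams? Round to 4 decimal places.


Find moles of each reactant; the smaller value is the limiting reagent in a 1:1:1 reaction, so moles_C equals moles of the limiter.
n_A = mass_A / M_A = 26.3 / 49.01 = 0.536625 mol
n_B = mass_B / M_B = 44.98 / 80.36 = 0.559731 mol
Limiting reagent: A (smaller), n_limiting = 0.536625 mol
mass_C = n_limiting * M_C = 0.536625 * 129.37
mass_C = 69.42317625 g, rounded to 4 dp:

69.4232 g


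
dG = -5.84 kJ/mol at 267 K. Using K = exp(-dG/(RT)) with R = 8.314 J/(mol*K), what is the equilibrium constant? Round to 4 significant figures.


dG is in kJ/mol; multiply by 1000 to match R in J/(mol*K).
RT = 8.314 * 267 = 2219.838 J/mol
exponent = -dG*1000 / (RT) = -(-5.84*1000) / 2219.838 = 2.63082261
K = exp(2.63082261)
K = 13.885187, rounded to 4 significant figures:

13.89


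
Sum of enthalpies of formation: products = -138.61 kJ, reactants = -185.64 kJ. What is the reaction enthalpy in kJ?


dH_rxn = sum(dH_f products) - sum(dH_f reactants)
dH_rxn = -138.61 - (-185.64)
dH_rxn = 47.03 kJ:

47.03 kJ


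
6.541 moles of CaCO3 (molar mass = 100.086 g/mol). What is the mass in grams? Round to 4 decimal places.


mass = n * M
mass = 6.541 * 100.086
mass = 654.662526 g, rounded to 4 dp:

654.6625 g


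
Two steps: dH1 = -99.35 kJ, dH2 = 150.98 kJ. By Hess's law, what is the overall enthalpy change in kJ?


Hess's law: enthalpy is a state function, so add the step enthalpies.
dH_total = dH1 + dH2 = -99.35 + (150.98)
dH_total = 51.63 kJ:

51.63 kJ


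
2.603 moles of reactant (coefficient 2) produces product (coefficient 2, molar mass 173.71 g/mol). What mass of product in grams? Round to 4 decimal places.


Use the coefficient ratio to convert reactant moles to product moles, then multiply by the product's molar mass.
moles_P = moles_R * (coeff_P / coeff_R) = 2.603 * (2/2) = 2.603
mass_P = moles_P * M_P = 2.603 * 173.71
mass_P = 452.16713 g, rounded to 4 dp:

452.1671 g


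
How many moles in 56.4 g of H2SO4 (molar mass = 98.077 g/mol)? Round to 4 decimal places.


n = mass / M
n = 56.4 / 98.077
n = 0.57505837 mol, rounded to 4 dp:

0.5751 mol


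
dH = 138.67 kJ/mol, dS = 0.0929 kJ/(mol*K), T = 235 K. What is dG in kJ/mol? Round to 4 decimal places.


Gibbs: dG = dH - T*dS (consistent units, dS already in kJ/(mol*K)).
T*dS = 235 * 0.0929 = 21.8315
dG = 138.67 - (21.8315)
dG = 116.8385 kJ/mol, rounded to 4 dp:

116.8385 kJ/mol


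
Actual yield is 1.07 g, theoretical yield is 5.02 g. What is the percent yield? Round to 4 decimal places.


% yield = 100 * actual / theoretical
% yield = 100 * 1.07 / 5.02
% yield = 21.31474104 %, rounded to 4 dp:

21.3147 %


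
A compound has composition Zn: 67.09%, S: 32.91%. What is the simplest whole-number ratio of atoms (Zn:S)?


Assume 100 g of compound, divide each mass% by atomic mass to get moles, then normalize by the smallest to get a raw atom ratio.
Moles per 100 g: Zn: 67.09/65.38 = 1.0262, S: 32.91/32.065 = 1.0264
Raw ratio (divide by min = 1.0262): Zn: 1.0, S: 1.0
Multiply by 1 to clear fractions: Zn: 1.0 ~= 1, S: 1.0 ~= 1
Reduce by GCD to get the simplest whole-number ratio:

1:1


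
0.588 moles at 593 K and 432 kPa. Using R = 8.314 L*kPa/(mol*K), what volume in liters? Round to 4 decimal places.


PV = nRT, solve for V = nRT / P.
nRT = 0.588 * 8.314 * 593 = 2898.9588
V = 2898.9588 / 432
V = 6.71055278 L, rounded to 4 dp:

6.7106 L


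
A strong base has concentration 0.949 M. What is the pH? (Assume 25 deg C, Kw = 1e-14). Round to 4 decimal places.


A strong base dissociates completely, so [OH-] equals the given concentration.
pOH = -log10([OH-]) = -log10(0.949) = 0.022734
pH = 14 - pOH = 14 - 0.022734
pH = 13.977266, rounded to 4 dp:

13.9773


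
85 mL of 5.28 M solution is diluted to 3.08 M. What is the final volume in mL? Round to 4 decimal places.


Dilution: M1*V1 = M2*V2, solve for V2.
V2 = M1*V1 / M2
V2 = 5.28 * 85 / 3.08
V2 = 448.8 / 3.08
V2 = 145.71428571 mL, rounded to 4 dp:

145.7143 mL


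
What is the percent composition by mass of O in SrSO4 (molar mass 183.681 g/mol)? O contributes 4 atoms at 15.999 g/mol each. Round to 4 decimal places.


pct = 100 * (n_elem * M_elem) / M_total
mass_contribution = 4 * 15.999 = 63.996 g/mol
pct = 100 * 63.996 / 183.681
pct = 34.84083819 %, rounded to 4 dp:

34.8408 %


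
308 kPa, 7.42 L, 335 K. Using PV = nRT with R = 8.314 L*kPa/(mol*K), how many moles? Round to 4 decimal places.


PV = nRT, solve for n = PV / (RT).
PV = 308 * 7.42 = 2285.36
RT = 8.314 * 335 = 2785.19
n = 2285.36 / 2785.19
n = 0.82054007 mol, rounded to 4 dp:

0.8205 mol


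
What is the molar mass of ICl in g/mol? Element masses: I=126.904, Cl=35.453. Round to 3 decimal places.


M = sum(count * atomic_mass) over atoms.
M = 1*126.904 + 1*35.453
M = 126.904 + 35.453
M = 162.357 g/mol, rounded to 3 dp:

162.357 g/mol


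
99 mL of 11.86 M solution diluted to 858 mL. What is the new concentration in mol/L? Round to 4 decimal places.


Dilution: M1*V1 = M2*V2, solve for M2.
M2 = M1*V1 / V2
M2 = 11.86 * 99 / 858
M2 = 1174.14 / 858
M2 = 1.36846154 mol/L, rounded to 4 dp:

1.3685 mol/L


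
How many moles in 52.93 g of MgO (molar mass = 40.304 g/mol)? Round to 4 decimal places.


n = mass / M
n = 52.93 / 40.304
n = 1.31326915 mol, rounded to 4 dp:

1.3133 mol


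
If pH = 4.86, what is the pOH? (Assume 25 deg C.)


At 25 deg C, pH + pOH = 14.
pOH = 14 - pH = 14 - 4.86
pOH = 9.14:

9.14


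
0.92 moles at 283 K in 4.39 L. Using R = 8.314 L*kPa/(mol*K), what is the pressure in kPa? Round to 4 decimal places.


PV = nRT, solve for P = nRT / V.
nRT = 0.92 * 8.314 * 283 = 2164.633
P = 2164.633 / 4.39
P = 493.08268793 kPa, rounded to 4 dp:

493.0827 kPa


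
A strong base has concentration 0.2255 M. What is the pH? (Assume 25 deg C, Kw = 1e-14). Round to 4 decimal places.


A strong base dissociates completely, so [OH-] equals the given concentration.
pOH = -log10([OH-]) = -log10(0.2255) = 0.646853
pH = 14 - pOH = 14 - 0.646853
pH = 13.353147, rounded to 4 dp:

13.3531


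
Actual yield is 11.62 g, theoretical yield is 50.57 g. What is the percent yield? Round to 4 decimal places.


% yield = 100 * actual / theoretical
% yield = 100 * 11.62 / 50.57
% yield = 22.97805023 %, rounded to 4 dp:

22.9781 %


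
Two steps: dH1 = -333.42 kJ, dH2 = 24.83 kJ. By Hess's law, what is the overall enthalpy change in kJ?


Hess's law: enthalpy is a state function, so add the step enthalpies.
dH_total = dH1 + dH2 = -333.42 + (24.83)
dH_total = -308.59 kJ:

-308.59 kJ


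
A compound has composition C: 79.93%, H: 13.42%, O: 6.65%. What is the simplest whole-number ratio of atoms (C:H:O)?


Assume 100 g of compound, divide each mass% by atomic mass to get moles, then normalize by the smallest to get a raw atom ratio.
Moles per 100 g: C: 79.93/12.011 = 6.6547, H: 13.42/1.008 = 13.3135, O: 6.65/15.999 = 0.4157
Raw ratio (divide by min = 0.4157): C: 16.01, H: 32.03, O: 1.0
Multiply by 1 to clear fractions: C: 16.01 ~= 16, H: 32.03 ~= 32, O: 1.0 ~= 1
Reduce by GCD to get the simplest whole-number ratio:

16:32:1


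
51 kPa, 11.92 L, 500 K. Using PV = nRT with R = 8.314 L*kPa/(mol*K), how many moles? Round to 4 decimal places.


PV = nRT, solve for n = PV / (RT).
PV = 51 * 11.92 = 607.92
RT = 8.314 * 500 = 4157.0
n = 607.92 / 4157.0
n = 0.14624008 mol, rounded to 4 dp:

0.1462 mol


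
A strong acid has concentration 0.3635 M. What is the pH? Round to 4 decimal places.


A strong acid dissociates completely, so [H+] equals the given concentration.
pH = -log10([H+]) = -log10(0.3635)
pH = 0.43949558, rounded to 4 dp:

0.4395
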